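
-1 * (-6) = 6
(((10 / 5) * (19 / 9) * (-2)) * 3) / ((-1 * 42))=38 / 63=0.60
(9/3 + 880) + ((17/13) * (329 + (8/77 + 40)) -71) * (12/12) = 1295969/1001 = 1294.67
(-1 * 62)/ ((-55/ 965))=11966/ 11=1087.82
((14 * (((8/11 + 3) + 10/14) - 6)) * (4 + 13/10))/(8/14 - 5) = 8904/341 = 26.11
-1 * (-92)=92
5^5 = 3125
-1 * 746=-746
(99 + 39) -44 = 94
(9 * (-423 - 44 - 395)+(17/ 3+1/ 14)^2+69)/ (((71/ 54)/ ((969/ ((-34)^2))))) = -2309408865/ 473144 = -4880.99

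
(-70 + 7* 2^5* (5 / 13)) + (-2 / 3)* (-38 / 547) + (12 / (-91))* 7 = 325906 / 21333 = 15.28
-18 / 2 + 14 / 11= -85 / 11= -7.73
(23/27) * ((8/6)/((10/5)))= 46/81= 0.57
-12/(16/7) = -21/4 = -5.25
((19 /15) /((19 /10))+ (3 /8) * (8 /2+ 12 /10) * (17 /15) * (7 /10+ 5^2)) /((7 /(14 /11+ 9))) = 19480183 /231000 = 84.33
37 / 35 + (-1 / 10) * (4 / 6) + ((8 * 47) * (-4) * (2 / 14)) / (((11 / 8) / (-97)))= 17507704 / 1155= 15158.19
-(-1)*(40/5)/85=8/85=0.09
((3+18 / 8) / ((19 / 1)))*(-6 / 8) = -63 / 304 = -0.21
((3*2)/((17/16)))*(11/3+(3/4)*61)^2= 703298/51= 13790.16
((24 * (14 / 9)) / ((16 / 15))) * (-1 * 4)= -140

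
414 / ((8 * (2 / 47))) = 9729 / 8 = 1216.12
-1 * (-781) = 781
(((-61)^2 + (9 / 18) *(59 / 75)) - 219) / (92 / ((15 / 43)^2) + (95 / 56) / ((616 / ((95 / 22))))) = 598051874112 / 129099033121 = 4.63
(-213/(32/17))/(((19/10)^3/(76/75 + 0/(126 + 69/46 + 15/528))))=-6035/361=-16.72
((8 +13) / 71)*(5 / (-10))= -21 / 142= -0.15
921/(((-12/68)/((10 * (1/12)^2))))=-26095/72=-362.43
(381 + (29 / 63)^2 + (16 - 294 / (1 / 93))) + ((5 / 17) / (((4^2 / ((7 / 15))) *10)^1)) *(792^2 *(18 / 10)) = -43817335102 / 1686825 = -25976.22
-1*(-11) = 11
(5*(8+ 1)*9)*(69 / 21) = 9315 / 7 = 1330.71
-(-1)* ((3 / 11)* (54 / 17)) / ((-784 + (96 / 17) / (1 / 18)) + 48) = -81 / 59312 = -0.00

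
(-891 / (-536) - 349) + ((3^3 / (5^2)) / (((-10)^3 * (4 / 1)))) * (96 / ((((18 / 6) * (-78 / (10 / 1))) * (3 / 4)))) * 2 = -1512642761 / 4355000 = -347.33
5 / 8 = 0.62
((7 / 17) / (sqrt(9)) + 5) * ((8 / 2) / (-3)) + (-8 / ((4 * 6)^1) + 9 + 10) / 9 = -2192 / 459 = -4.78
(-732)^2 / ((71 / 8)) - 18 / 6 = 4286379 / 71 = 60371.54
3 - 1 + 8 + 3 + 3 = 16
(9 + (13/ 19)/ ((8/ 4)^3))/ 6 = 1381/ 912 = 1.51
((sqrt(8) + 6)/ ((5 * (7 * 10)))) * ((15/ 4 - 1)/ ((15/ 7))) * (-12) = -33/ 125 - 11 * sqrt(2)/ 125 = -0.39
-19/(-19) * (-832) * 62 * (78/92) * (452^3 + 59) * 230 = -928891971096960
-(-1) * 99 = 99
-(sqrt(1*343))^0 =-1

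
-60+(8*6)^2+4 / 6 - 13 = 6695 / 3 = 2231.67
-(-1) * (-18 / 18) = -1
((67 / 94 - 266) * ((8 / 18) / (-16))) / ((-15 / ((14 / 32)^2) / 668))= -62.81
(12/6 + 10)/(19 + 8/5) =60/103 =0.58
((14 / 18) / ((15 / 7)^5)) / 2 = 117649 / 13668750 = 0.01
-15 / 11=-1.36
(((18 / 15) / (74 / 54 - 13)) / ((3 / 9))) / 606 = -81 / 158570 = -0.00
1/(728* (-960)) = -1/698880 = -0.00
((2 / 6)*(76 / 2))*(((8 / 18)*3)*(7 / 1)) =1064 / 9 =118.22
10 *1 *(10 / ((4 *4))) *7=175 / 4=43.75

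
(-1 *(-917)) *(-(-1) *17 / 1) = 15589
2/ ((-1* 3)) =-2/ 3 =-0.67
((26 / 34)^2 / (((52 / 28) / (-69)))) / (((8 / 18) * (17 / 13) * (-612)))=81627 / 1336336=0.06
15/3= 5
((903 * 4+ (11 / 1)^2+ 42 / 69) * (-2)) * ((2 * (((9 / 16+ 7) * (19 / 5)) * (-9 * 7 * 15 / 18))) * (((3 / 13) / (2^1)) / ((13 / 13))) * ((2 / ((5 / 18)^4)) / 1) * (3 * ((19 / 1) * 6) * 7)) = 390715225795177668 / 186875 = 2090783816964.16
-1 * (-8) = 8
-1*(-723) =723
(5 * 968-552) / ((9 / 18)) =8576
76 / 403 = 0.19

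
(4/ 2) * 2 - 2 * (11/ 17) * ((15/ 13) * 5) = -766/ 221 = -3.47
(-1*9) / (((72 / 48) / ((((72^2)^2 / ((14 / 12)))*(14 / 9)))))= -214990848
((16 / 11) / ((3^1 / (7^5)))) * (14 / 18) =1882384 / 297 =6337.99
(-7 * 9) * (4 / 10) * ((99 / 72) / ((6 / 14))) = -1617 / 20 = -80.85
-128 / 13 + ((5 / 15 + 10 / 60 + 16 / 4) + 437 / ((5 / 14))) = 158373 / 130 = 1218.25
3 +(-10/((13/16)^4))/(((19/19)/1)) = -569677/28561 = -19.95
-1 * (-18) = 18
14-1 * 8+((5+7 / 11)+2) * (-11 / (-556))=855 / 139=6.15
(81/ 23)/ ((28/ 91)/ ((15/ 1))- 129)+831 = 480695268/ 578473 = 830.97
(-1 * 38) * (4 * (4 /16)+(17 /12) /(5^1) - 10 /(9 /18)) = 21337 /30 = 711.23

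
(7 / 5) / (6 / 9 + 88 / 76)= 399 / 520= 0.77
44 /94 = 22 /47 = 0.47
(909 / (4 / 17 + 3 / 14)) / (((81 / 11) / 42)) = 3701852 / 321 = 11532.25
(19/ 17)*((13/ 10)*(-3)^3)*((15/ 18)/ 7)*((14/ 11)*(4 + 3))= -15561/ 374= -41.61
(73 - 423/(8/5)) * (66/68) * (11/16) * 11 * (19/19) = -1404.71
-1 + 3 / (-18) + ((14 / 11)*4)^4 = 58904489 / 87846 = 670.54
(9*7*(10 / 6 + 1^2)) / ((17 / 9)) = 1512 / 17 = 88.94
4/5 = 0.80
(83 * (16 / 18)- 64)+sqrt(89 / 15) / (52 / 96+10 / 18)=24 * sqrt(1335) / 395+88 / 9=12.00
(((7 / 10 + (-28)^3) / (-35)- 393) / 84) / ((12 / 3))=3903 / 5600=0.70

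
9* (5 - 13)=-72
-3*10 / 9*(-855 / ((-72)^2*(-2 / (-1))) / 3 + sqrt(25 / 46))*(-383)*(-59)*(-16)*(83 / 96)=-890886725 / 31104 + 46888775*sqrt(46) / 414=739510.33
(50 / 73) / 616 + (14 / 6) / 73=2231 / 67452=0.03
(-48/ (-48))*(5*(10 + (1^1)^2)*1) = 55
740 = 740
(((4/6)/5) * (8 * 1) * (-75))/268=-20/67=-0.30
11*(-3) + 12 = -21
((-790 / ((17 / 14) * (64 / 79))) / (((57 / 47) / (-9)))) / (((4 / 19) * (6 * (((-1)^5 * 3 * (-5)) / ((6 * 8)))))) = 15097.71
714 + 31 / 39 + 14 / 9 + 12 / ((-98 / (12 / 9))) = 4105901 / 5733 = 716.19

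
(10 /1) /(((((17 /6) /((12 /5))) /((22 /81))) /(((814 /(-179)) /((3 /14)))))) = -4011392 /82161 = -48.82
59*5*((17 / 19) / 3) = 5015 / 57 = 87.98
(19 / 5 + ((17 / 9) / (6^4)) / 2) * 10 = 38.01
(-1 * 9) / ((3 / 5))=-15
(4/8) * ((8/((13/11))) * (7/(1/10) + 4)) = 3256/13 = 250.46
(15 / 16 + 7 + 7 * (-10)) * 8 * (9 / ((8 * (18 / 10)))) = -4965 / 16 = -310.31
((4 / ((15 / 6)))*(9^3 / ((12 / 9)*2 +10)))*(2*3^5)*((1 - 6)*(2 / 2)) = -4251528 / 19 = -223764.63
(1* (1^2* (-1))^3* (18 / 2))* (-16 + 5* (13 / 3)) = -51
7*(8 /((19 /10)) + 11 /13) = 8743 /247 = 35.40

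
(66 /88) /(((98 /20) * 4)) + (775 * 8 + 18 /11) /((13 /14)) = 374382529 /56056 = 6678.72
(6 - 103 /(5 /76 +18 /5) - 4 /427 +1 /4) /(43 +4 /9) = -0.50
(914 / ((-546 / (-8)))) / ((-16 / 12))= -10.04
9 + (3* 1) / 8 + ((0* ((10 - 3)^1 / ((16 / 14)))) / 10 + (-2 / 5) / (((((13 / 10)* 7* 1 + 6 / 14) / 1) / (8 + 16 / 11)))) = 526979 / 58696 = 8.98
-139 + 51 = -88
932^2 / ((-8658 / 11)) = -4777432 / 4329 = -1103.59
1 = 1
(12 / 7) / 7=12 / 49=0.24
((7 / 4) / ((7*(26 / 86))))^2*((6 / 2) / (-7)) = -5547 / 18928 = -0.29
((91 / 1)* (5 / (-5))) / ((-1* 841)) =91 / 841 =0.11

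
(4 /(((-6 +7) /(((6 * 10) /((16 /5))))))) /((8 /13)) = 975 /8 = 121.88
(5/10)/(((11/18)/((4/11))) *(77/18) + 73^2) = 0.00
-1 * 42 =-42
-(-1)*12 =12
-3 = -3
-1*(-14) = 14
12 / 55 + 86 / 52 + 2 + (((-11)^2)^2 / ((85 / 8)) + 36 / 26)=33626397 / 24310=1383.23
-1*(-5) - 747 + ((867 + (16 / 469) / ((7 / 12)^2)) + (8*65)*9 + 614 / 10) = 559185212 / 114905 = 4866.50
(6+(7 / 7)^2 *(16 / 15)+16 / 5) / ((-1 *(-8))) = 77 / 60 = 1.28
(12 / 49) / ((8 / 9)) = 27 / 98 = 0.28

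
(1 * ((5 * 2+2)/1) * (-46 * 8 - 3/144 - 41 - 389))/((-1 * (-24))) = -38305/96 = -399.01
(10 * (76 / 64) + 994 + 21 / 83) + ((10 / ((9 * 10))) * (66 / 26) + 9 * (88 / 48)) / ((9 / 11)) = 239272687 / 233064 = 1026.64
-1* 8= -8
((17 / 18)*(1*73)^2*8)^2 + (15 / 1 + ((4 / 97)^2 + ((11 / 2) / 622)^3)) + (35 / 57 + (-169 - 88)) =45192608751173205916858265 / 27876819908107584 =1621153664.59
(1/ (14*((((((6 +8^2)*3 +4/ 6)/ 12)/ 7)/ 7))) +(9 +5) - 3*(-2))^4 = 1659966706950721/ 9971220736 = 166475.78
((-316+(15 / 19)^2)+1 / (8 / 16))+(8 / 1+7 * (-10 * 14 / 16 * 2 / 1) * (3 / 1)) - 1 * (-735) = 44853 / 722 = 62.12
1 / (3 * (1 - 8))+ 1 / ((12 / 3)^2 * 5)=-59 / 1680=-0.04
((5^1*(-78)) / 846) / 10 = -13 / 282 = -0.05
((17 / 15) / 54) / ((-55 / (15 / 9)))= -17 / 26730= -0.00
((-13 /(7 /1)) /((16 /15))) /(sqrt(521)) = -195* sqrt(521) /58352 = -0.08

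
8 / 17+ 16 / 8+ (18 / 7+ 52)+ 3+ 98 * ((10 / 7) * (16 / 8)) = 40465 / 119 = 340.04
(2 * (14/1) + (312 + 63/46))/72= 15703/3312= 4.74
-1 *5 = -5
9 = 9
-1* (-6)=6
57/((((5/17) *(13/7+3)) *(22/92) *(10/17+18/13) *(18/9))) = 2028117/47960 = 42.29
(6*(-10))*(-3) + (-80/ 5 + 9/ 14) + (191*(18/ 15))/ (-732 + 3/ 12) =33669499/ 204890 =164.33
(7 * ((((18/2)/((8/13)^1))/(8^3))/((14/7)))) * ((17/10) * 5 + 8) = 27027/16384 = 1.65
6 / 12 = 1 / 2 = 0.50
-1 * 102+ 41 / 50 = -5059 / 50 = -101.18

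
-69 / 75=-23 / 25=-0.92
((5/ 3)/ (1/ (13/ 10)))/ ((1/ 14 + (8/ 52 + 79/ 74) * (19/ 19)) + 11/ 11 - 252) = -43771/ 5044584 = -0.01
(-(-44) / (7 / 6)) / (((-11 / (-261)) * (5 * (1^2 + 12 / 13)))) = 81432 / 875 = 93.07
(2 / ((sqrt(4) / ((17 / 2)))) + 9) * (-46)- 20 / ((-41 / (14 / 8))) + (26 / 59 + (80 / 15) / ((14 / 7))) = -5813140 / 7257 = -801.04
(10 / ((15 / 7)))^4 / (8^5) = 2401 / 165888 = 0.01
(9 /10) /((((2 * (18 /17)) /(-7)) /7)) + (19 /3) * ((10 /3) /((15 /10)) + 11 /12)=-1021 /1080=-0.95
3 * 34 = 102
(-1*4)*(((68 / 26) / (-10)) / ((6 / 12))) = 136 / 65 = 2.09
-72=-72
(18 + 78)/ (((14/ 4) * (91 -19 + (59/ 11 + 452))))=704/ 13587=0.05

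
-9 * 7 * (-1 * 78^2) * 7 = 2683044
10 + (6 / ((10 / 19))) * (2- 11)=-463 / 5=-92.60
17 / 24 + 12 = 305 / 24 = 12.71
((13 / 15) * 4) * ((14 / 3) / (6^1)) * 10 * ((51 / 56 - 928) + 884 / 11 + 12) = -2228161 / 99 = -22506.68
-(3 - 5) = 2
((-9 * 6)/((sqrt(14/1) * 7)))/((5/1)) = -27 * sqrt(14)/245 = -0.41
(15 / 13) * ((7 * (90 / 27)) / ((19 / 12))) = 17.00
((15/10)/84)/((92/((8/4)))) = 1/2576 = 0.00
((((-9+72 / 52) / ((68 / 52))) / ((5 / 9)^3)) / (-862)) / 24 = 24057 / 14654000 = 0.00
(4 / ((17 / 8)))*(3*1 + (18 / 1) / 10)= 9.04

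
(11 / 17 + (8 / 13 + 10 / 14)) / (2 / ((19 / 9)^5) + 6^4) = 3785955371 / 2482271647947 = 0.00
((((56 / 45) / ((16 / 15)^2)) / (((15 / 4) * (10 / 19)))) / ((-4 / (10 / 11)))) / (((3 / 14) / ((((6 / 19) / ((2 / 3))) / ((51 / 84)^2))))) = -2401 / 3179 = -0.76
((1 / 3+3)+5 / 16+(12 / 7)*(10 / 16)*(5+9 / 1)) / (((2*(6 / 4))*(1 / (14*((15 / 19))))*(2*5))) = 6265 / 912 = 6.87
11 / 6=1.83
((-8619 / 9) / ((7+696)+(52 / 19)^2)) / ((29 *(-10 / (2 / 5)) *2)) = 1037153 / 1115718450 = 0.00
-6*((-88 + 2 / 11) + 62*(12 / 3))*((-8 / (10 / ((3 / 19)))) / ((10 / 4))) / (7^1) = 6.94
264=264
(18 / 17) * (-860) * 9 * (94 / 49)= -13096080 / 833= -15721.58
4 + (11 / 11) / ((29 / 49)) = 5.69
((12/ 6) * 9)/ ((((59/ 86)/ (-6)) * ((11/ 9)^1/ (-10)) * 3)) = 429.34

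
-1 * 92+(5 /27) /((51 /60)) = -42128 /459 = -91.78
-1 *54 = -54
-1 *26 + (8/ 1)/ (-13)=-346/ 13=-26.62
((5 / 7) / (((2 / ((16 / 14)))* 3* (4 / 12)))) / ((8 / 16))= 0.82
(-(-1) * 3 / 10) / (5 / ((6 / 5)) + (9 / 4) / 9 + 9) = 18 / 805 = 0.02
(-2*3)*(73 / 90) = -73 / 15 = -4.87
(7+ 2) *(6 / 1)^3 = 1944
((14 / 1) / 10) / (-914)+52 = 237633 / 4570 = 52.00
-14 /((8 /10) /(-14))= 245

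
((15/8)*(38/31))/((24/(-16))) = -95/62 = -1.53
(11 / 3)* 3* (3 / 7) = 33 / 7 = 4.71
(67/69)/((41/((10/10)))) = 67/2829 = 0.02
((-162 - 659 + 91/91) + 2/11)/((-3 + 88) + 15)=-4509/550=-8.20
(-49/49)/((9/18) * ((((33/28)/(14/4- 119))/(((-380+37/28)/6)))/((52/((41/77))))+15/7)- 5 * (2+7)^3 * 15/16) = 1188723536/4060817574831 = 0.00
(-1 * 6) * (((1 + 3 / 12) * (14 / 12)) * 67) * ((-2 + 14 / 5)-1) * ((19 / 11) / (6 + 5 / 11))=8911 / 284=31.38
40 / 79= 0.51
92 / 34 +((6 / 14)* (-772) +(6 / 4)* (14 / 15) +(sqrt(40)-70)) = -236067 / 595 +2* sqrt(10) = -390.43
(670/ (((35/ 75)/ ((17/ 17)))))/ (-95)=-2010/ 133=-15.11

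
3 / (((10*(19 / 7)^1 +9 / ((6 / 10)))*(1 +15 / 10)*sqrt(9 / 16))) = 56 / 1475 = 0.04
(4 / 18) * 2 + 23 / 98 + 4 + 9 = 12065 / 882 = 13.68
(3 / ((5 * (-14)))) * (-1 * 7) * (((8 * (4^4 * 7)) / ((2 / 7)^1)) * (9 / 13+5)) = 5569536 / 65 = 85685.17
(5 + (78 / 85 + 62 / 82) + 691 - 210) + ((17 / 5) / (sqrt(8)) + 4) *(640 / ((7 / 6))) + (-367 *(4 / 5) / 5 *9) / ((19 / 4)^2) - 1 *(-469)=3786.96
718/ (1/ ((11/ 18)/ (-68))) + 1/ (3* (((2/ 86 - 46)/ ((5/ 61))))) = -52920157/ 8200596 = -6.45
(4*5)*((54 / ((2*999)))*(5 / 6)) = 50 / 111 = 0.45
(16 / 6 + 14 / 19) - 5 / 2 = 103 / 114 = 0.90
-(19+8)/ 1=-27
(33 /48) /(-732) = -11 /11712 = -0.00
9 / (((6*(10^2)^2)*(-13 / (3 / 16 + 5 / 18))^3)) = -300763 / 43734712320000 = -0.00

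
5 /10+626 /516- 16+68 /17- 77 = -11260 /129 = -87.29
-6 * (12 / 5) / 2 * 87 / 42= -522 / 35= -14.91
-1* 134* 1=-134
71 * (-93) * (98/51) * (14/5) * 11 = -33217492/85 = -390794.02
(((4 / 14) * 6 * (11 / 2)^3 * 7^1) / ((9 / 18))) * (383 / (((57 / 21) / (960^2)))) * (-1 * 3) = -29597828198400 / 19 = -1557780431494.74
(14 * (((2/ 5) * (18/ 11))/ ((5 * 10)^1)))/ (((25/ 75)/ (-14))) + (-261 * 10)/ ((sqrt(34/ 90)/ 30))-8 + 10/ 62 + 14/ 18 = -234900 * sqrt(85)/ 17-5661686/ 383625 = -127407.17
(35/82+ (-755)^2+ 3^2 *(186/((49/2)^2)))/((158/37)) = 4152446920809/31107356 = 133487.62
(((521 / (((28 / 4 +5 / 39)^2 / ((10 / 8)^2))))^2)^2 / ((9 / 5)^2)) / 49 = 415.00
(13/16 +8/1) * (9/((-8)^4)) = 1269/65536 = 0.02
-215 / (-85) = 43 / 17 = 2.53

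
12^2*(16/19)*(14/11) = 32256/209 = 154.33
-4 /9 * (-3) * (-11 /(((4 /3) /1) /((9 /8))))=-12.38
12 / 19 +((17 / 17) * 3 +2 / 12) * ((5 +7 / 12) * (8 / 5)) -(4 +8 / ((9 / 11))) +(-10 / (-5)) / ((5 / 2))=13631 / 855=15.94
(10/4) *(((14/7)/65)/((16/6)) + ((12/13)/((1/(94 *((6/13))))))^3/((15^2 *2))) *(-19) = -1309053045129/193072360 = -6780.12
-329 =-329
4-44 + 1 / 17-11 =-866 / 17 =-50.94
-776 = -776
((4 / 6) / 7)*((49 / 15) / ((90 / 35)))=49 / 405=0.12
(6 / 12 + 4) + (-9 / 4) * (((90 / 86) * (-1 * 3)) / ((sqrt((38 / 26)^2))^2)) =484749 / 62092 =7.81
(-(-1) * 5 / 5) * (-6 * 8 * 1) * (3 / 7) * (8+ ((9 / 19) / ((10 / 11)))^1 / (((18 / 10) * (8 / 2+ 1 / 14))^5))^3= -10532.67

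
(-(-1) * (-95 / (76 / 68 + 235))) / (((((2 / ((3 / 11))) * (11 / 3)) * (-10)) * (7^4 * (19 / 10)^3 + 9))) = 0.00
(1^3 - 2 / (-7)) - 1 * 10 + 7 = -12 / 7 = -1.71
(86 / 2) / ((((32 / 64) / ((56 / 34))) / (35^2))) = 2949800 / 17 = 173517.65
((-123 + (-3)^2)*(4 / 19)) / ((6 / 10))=-40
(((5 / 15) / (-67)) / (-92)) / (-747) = -1 / 13813524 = -0.00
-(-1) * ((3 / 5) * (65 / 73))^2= 1521 / 5329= 0.29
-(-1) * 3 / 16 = 3 / 16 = 0.19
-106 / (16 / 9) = -477 / 8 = -59.62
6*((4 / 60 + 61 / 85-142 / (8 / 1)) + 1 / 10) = -17203 / 170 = -101.19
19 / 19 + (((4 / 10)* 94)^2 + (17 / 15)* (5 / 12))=1273709 / 900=1415.23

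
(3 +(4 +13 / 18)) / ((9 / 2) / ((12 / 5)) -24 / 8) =-556 / 81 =-6.86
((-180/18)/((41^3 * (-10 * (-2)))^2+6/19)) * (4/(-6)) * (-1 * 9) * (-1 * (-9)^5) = -33657930/18050396115803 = -0.00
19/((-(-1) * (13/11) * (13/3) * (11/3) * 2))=171/338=0.51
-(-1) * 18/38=9/19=0.47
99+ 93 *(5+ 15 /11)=690.82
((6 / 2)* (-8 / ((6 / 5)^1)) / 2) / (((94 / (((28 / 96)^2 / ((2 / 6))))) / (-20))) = 1225 / 2256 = 0.54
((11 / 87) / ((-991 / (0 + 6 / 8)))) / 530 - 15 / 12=-76158361 / 60926680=-1.25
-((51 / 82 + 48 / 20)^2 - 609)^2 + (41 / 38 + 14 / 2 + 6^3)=-193076589024828979 / 536894590000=-359617.31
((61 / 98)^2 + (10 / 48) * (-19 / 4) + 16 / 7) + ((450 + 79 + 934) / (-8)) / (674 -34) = 51551131 / 36879360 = 1.40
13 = 13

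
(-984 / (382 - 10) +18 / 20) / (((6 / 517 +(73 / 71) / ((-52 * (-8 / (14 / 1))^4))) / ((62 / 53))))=264356178944 / 22510485685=11.74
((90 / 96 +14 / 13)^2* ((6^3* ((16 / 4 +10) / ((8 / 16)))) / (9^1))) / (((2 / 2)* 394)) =3686781 / 532688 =6.92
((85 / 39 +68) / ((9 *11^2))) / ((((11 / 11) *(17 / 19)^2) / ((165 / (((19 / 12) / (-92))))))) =-5628560 / 7293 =-771.78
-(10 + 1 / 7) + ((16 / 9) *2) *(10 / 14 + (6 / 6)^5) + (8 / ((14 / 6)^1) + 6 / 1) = 113 / 21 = 5.38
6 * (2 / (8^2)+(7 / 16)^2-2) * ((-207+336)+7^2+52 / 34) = -1041495 / 544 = -1914.51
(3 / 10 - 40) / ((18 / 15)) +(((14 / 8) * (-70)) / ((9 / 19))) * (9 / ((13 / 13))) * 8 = -223837 / 12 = -18653.08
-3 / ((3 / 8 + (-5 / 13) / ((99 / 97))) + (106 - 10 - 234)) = 30888 / 1420867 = 0.02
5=5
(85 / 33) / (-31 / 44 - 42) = -340 / 5637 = -0.06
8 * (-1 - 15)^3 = -32768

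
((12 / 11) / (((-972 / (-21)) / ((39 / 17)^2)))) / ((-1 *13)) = -0.01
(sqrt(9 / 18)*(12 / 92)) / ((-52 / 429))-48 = -48-99*sqrt(2) / 184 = -48.76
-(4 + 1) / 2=-5 / 2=-2.50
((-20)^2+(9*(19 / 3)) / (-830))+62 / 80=266069 / 664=400.71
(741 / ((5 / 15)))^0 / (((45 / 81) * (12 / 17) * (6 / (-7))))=-119 / 40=-2.98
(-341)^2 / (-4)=-116281 / 4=-29070.25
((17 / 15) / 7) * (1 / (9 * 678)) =17 / 640710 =0.00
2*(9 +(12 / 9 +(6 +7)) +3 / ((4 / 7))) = 57.17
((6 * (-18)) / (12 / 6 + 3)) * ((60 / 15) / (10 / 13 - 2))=351 / 5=70.20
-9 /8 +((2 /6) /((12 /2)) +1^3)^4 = 12223 /104976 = 0.12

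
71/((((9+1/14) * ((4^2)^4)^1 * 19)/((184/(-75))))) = -11431/741273600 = -0.00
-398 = -398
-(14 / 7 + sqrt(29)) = -sqrt(29) - 2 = -7.39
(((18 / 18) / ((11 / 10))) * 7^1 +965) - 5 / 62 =662415 / 682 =971.28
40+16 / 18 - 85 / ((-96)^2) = 376747 / 9216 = 40.88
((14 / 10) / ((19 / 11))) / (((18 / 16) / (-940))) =-115808 / 171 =-677.24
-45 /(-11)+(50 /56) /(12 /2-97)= 114385 /28028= 4.08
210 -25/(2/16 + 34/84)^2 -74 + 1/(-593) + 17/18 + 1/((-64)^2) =8287817336393/173155848192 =47.86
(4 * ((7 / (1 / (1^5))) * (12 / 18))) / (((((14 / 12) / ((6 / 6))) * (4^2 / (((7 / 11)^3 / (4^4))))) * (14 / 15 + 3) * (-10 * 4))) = -1029 / 160827392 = -0.00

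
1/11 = 0.09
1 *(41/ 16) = 2.56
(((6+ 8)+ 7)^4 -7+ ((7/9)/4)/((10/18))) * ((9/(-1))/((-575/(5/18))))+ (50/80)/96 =373393627/441600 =845.55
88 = 88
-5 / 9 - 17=-158 / 9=-17.56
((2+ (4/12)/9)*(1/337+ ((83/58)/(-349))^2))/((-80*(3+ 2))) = -4532661727/298256895506880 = -0.00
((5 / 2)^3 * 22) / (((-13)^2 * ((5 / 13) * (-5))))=-55 / 52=-1.06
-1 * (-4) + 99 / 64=355 / 64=5.55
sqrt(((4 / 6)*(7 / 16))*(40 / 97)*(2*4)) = 0.98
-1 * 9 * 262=-2358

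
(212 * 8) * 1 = 1696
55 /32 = 1.72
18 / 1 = 18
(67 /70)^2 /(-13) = -4489 /63700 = -0.07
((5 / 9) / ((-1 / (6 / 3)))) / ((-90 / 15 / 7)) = 35 / 27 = 1.30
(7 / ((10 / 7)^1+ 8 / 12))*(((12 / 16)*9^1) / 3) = 1323 / 176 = 7.52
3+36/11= 69/11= 6.27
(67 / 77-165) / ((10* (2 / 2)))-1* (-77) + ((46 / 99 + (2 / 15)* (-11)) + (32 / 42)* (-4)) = 27986 / 495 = 56.54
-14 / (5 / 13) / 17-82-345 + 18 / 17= -36387 / 85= -428.08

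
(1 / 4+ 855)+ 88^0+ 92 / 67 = 229843 / 268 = 857.62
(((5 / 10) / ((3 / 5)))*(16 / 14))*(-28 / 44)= -0.61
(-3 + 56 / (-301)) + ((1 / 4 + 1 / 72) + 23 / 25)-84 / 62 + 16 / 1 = 30335623 / 2399400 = 12.64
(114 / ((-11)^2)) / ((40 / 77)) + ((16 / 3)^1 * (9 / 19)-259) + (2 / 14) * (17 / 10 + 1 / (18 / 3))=-3190093 / 12540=-254.39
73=73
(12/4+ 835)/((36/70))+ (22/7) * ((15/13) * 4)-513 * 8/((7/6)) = -1873.76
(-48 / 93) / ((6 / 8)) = -64 / 93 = -0.69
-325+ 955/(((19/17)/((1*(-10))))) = -168525/19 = -8869.74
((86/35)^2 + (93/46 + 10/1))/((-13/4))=-2035282/366275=-5.56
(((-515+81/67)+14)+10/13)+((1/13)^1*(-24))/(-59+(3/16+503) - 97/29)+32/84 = -27845547776/55842423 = -498.65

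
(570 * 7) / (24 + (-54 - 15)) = -266 / 3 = -88.67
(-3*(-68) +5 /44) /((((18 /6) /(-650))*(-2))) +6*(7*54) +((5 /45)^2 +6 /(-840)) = 1520600297 /62370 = 24380.32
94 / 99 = 0.95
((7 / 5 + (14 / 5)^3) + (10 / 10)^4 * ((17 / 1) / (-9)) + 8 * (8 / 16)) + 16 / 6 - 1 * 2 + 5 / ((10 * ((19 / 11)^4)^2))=998738792047597 / 38213016842250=26.14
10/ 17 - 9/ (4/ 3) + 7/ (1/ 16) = 7197/ 68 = 105.84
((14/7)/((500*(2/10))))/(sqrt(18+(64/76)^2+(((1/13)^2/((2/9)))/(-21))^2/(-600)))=44954*sqrt(15123437927434)/37808594818585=0.00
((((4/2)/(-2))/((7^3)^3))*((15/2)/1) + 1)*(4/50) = 80707199/1008840175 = 0.08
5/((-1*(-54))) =5/54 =0.09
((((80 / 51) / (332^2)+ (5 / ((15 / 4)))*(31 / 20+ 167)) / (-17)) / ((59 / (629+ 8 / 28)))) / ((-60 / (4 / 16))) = 0.59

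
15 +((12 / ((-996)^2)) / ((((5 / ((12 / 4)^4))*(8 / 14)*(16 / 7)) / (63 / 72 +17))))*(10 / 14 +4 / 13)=1058343747 / 70543360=15.00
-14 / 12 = -7 / 6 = -1.17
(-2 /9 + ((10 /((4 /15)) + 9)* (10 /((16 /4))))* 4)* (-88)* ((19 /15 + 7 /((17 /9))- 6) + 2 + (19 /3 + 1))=-339714.28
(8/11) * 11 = 8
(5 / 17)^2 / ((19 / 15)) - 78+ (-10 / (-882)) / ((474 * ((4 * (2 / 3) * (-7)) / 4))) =-417435490571 / 5356426572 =-77.93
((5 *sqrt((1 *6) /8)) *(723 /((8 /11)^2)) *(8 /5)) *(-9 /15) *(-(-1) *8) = -262449 *sqrt(3) /10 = -45457.50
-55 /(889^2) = -55 /790321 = -0.00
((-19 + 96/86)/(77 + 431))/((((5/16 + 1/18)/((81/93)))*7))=-747468/62806961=-0.01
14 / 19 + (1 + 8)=185 / 19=9.74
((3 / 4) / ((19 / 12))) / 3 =3 / 19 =0.16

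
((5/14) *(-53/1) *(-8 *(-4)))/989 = -4240/6923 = -0.61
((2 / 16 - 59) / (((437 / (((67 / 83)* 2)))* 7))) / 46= -31557 / 46717048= -0.00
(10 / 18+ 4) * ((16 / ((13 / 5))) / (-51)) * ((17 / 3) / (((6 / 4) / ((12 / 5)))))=-5248 / 1053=-4.98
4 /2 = 2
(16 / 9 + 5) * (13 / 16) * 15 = 3965 / 48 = 82.60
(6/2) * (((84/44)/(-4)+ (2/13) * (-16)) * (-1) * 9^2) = 408483/572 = 714.13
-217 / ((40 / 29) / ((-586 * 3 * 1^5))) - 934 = 5512867 / 20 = 275643.35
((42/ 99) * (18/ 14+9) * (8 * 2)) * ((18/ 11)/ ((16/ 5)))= 4320/ 121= 35.70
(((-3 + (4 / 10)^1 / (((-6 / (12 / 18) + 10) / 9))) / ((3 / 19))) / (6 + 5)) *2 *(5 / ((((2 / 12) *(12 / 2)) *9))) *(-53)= -2014 / 99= -20.34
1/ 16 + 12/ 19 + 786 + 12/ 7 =1677733/ 2128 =788.41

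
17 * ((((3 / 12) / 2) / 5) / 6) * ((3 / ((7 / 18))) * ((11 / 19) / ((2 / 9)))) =15147 / 10640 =1.42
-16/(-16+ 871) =-16/855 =-0.02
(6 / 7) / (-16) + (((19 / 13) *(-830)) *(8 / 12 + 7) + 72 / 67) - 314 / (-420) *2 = -971799797 / 104520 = -9297.74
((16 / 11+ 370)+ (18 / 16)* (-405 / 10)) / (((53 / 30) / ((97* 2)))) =83454435 / 2332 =35786.64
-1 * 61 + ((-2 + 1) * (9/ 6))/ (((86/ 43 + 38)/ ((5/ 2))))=-1955/ 32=-61.09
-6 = -6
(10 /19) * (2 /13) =20 /247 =0.08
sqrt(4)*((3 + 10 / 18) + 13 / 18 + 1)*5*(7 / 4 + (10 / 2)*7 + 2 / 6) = 211375 / 108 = 1957.18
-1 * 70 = -70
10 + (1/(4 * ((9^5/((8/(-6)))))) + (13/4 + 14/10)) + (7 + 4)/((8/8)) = 90876391/3542940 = 25.65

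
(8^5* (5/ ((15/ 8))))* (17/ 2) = 2228224/ 3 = 742741.33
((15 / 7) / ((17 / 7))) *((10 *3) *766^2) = 264040200 / 17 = 15531776.47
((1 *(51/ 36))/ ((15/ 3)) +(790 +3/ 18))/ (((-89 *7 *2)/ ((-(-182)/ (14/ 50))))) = -1027585/ 2492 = -412.35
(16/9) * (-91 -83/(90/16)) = -76144/405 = -188.01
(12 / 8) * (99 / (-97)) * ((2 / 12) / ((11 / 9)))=-81 / 388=-0.21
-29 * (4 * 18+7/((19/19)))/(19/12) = -27492/19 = -1446.95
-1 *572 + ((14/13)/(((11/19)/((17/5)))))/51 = -571.88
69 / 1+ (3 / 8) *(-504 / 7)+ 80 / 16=47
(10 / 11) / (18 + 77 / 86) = 172 / 3575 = 0.05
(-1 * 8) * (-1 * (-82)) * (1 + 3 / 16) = -779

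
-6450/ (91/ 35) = -32250/ 13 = -2480.77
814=814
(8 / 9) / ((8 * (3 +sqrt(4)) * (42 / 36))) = 2 / 105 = 0.02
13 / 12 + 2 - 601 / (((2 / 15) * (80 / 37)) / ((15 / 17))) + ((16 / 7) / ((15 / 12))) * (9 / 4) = -104658697 / 57120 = -1832.26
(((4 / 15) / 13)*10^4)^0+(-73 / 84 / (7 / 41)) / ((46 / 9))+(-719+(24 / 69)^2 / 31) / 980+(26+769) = 25529472071 / 32142040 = 794.27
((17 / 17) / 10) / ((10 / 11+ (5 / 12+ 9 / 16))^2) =139392 / 4970045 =0.03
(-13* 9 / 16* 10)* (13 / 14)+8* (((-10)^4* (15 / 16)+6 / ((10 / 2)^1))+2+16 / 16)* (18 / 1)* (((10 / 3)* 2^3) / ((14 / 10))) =411611805 / 16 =25725737.81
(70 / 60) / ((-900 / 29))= -203 / 5400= -0.04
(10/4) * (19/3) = 95/6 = 15.83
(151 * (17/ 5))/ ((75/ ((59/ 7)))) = 151453/ 2625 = 57.70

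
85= 85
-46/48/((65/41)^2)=-38663/101400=-0.38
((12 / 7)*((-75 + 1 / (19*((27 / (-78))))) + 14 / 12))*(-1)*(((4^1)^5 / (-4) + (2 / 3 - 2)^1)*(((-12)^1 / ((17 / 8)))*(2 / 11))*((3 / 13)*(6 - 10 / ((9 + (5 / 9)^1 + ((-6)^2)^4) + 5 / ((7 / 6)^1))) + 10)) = 978937777861417600 / 2565972482073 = 381507.51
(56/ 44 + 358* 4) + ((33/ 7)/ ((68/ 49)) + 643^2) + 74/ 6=931031119/ 2244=414898.00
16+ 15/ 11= 17.36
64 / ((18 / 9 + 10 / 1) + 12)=8 / 3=2.67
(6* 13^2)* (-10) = -10140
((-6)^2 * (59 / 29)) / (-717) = -708 / 6931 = -0.10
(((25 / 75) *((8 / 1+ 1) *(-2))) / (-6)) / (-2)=-1 / 2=-0.50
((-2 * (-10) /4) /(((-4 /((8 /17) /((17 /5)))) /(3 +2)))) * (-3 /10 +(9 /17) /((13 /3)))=9825 /63869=0.15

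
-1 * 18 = -18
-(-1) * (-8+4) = -4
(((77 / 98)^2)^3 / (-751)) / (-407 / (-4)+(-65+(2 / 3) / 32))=-5314683 / 623782056940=-0.00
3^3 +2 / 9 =245 / 9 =27.22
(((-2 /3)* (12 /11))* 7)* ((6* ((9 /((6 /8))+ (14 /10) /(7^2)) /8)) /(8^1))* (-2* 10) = 1263 /11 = 114.82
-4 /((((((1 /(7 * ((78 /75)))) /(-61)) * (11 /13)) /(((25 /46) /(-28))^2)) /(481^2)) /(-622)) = -18544156768475 /162932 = -113815314.17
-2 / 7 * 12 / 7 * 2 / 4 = -12 / 49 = -0.24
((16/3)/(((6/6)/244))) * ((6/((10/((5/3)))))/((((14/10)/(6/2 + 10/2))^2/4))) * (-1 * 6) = -49971200/49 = -1019820.41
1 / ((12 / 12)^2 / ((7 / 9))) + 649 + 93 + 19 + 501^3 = 1131770365 / 9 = 125752262.78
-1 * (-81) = 81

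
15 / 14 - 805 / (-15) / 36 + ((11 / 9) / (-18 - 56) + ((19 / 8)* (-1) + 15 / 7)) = 129427 / 55944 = 2.31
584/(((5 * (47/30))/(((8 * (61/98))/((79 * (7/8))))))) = 6839808/1273559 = 5.37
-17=-17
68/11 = 6.18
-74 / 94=-0.79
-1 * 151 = -151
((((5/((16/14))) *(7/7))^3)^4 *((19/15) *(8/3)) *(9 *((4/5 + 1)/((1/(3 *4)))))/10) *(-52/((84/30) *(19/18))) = -56810451325.30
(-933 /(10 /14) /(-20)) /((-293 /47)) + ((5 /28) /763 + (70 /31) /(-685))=-1741202660516 /166154637775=-10.48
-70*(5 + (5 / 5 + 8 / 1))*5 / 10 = -490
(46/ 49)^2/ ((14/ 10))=10580/ 16807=0.63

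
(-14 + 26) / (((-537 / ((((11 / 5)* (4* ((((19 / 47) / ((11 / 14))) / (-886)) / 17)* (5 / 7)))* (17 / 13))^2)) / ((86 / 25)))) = -1986944 / 327855831357275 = -0.00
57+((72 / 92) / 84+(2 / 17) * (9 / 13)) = 4062693 / 71162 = 57.09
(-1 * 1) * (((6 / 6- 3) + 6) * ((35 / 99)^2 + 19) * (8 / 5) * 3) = -5998208 / 16335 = -367.20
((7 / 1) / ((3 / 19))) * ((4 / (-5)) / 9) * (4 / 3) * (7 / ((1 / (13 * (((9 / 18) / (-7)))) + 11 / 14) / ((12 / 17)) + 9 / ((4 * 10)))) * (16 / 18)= 84721 / 486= 174.32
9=9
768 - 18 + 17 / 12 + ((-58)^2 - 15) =49205 / 12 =4100.42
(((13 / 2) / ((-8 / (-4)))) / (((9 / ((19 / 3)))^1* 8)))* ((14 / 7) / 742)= 247 / 320544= 0.00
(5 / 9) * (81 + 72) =85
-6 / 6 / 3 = -1 / 3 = -0.33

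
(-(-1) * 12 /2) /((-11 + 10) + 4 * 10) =2 /13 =0.15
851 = 851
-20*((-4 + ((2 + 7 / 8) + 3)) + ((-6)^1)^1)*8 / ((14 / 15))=4950 / 7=707.14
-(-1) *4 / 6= 2 / 3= 0.67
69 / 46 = 3 / 2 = 1.50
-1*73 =-73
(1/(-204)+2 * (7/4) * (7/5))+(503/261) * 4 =1118471/88740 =12.60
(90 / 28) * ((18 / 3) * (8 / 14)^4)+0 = 34560 / 16807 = 2.06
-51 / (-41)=51 / 41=1.24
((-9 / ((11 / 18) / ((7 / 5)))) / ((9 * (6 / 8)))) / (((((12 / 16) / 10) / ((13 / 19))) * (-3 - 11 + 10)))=1456 / 209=6.97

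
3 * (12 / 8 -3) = -9 / 2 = -4.50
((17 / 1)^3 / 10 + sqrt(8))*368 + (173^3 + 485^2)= 736*sqrt(2) + 27968702 / 5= 5594781.26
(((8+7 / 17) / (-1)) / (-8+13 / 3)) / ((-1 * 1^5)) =-39 / 17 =-2.29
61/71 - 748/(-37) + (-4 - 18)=-2429/2627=-0.92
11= 11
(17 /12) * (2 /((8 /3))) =17 /16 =1.06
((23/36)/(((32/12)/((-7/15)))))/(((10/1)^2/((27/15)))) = -161/80000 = -0.00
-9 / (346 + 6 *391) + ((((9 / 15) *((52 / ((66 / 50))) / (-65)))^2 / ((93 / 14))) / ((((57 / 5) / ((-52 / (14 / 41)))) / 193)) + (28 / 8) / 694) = -7687137496343 / 149791687551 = -51.32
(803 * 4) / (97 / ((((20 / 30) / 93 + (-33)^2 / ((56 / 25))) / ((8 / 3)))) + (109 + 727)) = 6099497261 / 1588550735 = 3.84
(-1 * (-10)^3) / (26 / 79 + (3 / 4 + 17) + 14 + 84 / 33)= 695200 / 24071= 28.88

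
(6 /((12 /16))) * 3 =24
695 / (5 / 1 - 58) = -695 / 53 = -13.11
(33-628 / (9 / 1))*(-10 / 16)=1655 / 72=22.99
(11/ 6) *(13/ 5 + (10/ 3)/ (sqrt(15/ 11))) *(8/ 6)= 286/ 45 + 44 *sqrt(165)/ 81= 13.33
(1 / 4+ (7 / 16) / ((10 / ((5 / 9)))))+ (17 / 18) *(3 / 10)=803 / 1440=0.56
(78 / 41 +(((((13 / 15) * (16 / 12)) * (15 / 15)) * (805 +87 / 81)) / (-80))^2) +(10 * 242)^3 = 21444825833253087599 / 1513130625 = 14172488137.47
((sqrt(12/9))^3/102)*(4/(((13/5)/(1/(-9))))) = -80*sqrt(3)/53703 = -0.00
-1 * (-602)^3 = 218167208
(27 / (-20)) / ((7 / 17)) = -459 / 140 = -3.28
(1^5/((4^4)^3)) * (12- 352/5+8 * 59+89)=2513/83886080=0.00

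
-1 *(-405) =405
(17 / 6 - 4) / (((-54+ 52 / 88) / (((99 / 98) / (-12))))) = -121 / 65800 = -0.00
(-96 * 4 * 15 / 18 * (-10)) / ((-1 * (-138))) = 1600 / 69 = 23.19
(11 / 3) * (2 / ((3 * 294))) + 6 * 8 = 63515 / 1323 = 48.01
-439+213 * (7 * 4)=5525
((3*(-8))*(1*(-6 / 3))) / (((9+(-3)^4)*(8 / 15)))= 1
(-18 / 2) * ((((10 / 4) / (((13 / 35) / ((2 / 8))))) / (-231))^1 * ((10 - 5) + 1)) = 225 / 572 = 0.39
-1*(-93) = 93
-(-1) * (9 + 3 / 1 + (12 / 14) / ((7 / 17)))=690 / 49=14.08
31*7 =217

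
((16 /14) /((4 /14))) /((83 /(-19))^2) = 1444 /6889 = 0.21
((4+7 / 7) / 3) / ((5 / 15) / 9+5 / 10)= 90 / 29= 3.10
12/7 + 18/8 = 111/28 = 3.96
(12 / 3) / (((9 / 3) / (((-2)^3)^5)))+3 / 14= -1834999 / 42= -43690.45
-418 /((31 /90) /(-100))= 3762000 /31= 121354.84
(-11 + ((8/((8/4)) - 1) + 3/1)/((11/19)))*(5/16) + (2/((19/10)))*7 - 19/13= 248139/43472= 5.71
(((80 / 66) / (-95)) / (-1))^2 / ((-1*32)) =-2 / 393129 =-0.00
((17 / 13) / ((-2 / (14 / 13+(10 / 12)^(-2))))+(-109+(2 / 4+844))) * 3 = 18603207 / 8450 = 2201.56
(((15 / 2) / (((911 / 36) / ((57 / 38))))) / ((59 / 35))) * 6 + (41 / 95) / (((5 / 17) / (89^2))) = 296785241563 / 25530775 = 11624.61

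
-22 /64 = -11 /32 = -0.34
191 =191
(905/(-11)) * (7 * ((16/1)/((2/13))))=-658840/11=-59894.55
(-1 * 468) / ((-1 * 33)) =156 / 11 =14.18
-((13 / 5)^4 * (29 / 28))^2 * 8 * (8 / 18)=-7964.79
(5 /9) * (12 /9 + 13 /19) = 575 /513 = 1.12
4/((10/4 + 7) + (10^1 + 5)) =0.16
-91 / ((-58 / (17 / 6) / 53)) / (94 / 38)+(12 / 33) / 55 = 942551969 / 9895380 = 95.25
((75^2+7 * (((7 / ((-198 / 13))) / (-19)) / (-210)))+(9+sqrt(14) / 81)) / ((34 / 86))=43 * sqrt(14) / 1377+27341685407 / 1918620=14250.82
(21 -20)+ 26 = 27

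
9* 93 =837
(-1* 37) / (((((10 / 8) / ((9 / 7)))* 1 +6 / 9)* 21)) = -444 / 413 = -1.08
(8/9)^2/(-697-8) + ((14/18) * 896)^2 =27733278656/57105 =485654.12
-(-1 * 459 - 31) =490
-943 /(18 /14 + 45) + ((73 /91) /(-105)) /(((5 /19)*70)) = -3679307273 /180589500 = -20.37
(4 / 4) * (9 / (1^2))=9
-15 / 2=-7.50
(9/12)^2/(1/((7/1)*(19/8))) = 1197/128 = 9.35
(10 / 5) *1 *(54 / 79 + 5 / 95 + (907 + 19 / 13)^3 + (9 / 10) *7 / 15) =123623316402685887 / 82442425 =1499510918.11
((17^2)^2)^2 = 6975757441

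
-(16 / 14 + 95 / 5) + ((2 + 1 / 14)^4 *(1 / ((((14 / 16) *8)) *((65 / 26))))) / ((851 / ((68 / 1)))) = -2868960133 / 143027570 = -20.06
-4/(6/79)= -158/3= -52.67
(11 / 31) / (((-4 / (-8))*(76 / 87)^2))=0.93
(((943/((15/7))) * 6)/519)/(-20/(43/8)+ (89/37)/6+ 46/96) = -48010016/26808945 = -1.79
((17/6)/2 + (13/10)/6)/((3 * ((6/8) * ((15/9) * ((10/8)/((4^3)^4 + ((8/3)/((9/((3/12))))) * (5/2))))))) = 177570056104/30375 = 5845927.77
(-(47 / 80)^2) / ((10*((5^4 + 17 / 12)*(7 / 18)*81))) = -2209 / 1262856000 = -0.00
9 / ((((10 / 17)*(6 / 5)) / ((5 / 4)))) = 255 / 16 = 15.94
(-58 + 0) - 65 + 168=45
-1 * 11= -11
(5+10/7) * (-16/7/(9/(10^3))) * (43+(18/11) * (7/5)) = -39856000/539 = -73944.34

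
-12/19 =-0.63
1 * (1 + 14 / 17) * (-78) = -2418 / 17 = -142.24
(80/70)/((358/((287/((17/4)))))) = 656/3043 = 0.22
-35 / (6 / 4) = -70 / 3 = -23.33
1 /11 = 0.09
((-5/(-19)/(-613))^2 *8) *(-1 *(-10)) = 0.00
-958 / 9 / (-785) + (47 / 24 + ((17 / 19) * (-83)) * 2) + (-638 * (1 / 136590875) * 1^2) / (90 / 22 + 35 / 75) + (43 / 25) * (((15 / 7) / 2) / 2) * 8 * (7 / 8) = -139.98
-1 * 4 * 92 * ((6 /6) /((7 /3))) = -1104 /7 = -157.71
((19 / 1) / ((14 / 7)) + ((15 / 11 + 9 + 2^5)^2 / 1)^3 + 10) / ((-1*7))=-825774277.45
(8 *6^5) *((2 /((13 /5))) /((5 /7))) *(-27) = -23514624 /13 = -1808817.23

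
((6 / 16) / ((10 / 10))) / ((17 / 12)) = 9 / 34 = 0.26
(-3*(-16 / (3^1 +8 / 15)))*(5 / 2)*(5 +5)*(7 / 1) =2377.36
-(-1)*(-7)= -7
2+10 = 12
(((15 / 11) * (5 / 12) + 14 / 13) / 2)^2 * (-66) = -2656443 / 59488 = -44.66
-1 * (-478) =478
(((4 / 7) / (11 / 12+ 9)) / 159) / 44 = 4 / 485639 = 0.00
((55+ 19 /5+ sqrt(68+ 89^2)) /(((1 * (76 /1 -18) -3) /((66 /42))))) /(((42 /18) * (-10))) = -3 * sqrt(7989) /2450 -9 /125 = -0.18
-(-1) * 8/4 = 2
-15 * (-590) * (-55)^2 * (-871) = -23317758750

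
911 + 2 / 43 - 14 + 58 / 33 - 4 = 1269727 / 1419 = 894.80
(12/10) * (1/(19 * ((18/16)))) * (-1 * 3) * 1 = -16/95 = -0.17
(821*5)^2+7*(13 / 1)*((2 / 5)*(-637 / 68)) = 2864616283 / 170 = 16850684.02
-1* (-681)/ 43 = 681/ 43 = 15.84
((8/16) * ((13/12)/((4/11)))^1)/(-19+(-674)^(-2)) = -16240367/207149832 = -0.08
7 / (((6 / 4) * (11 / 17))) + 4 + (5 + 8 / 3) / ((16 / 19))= 10727 / 528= 20.32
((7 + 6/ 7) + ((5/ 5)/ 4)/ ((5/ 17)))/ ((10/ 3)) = 3657/ 1400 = 2.61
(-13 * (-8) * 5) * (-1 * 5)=-2600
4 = 4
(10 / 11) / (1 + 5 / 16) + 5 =1315 / 231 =5.69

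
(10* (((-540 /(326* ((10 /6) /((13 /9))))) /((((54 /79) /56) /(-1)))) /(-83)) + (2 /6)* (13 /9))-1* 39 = -19246240 /365283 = -52.69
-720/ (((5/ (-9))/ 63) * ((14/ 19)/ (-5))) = -554040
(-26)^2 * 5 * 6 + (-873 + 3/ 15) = 97036/ 5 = 19407.20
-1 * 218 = -218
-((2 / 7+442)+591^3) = -206425513.29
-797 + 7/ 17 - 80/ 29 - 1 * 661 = -1460.35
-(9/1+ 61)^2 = -4900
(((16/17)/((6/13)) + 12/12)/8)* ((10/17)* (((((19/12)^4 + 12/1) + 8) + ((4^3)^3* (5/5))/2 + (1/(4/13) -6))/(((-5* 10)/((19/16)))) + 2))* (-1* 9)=1600107332701/255688704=6258.03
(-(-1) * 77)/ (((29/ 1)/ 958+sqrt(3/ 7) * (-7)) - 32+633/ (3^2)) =90858636 * sqrt(21)/ 1711878379+3485664798/ 1711878379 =2.28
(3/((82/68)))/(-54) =-17/369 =-0.05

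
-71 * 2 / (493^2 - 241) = -71 / 121404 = -0.00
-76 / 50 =-38 / 25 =-1.52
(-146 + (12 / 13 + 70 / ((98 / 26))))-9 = -12331 / 91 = -135.51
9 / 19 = 0.47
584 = 584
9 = 9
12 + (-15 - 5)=-8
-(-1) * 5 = 5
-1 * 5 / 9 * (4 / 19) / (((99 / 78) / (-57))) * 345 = 59800 / 33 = 1812.12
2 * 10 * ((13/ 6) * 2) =260/ 3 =86.67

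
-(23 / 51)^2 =-529 / 2601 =-0.20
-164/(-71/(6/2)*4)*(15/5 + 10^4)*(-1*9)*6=-66439926/71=-935773.61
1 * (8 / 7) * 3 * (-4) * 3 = -41.14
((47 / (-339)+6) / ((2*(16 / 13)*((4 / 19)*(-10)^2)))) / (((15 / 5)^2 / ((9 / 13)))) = 37753 / 4339200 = 0.01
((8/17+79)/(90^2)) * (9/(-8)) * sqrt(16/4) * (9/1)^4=-984879/6800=-144.84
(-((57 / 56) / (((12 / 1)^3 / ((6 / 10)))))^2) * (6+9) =-361 / 192675840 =-0.00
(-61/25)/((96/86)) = -2623/1200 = -2.19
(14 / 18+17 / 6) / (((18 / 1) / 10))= 2.01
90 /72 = 1.25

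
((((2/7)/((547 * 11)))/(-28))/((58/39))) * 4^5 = -9984/8550157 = -0.00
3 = 3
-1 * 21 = -21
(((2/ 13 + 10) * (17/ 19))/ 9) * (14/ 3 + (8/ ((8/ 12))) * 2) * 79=5081912/ 2223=2286.06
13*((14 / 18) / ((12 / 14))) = 637 / 54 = 11.80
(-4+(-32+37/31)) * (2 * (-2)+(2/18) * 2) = 36686/279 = 131.49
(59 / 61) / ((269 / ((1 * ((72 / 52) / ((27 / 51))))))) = 2006 / 213317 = 0.01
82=82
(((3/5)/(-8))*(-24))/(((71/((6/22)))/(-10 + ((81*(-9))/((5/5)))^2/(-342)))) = -1604583/148390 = -10.81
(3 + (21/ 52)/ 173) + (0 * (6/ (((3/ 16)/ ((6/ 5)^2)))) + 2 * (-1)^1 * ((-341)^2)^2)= -243274707103303/ 8996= -27042541919.00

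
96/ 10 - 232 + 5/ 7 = -7759/ 35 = -221.69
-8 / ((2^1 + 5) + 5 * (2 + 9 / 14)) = -112 / 283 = -0.40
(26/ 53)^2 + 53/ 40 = 175917/ 112360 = 1.57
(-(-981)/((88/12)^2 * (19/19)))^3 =688231506789/113379904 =6070.14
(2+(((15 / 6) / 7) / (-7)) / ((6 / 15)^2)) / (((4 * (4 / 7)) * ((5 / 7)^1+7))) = 659 / 6912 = 0.10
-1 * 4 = -4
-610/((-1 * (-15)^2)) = 122/45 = 2.71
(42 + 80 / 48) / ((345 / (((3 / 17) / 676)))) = 131 / 3964740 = 0.00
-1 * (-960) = 960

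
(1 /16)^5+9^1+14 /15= 156237839 /15728640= 9.93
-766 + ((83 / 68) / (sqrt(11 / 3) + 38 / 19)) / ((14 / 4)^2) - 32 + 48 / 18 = -1986044 / 2499 - 83 *sqrt(33) / 833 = -795.31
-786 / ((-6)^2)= -131 / 6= -21.83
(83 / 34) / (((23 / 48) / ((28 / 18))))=7.92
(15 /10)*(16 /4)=6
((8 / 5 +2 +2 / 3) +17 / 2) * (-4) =-766 / 15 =-51.07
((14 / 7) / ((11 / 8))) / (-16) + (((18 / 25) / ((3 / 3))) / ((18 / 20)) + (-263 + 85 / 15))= -42343 / 165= -256.62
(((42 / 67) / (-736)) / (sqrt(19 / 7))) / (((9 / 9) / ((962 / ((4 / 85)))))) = -10.57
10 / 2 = 5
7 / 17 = 0.41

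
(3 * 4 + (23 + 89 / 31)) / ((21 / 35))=5870 / 93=63.12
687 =687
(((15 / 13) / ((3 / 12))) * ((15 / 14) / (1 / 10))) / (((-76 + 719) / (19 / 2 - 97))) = -56250 / 8359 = -6.73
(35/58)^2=1225/3364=0.36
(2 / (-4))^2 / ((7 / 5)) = 5 / 28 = 0.18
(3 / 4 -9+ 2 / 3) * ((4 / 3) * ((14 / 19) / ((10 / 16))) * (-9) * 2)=20384 / 95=214.57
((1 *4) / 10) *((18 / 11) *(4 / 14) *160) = 2304 / 77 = 29.92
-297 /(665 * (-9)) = 0.05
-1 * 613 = -613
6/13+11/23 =281/299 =0.94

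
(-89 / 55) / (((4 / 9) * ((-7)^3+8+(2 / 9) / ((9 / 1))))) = 64881 / 5969260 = 0.01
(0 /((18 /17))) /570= 0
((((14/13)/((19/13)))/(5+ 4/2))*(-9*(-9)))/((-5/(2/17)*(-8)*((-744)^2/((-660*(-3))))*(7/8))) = 891/8691284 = 0.00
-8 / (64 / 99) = -99 / 8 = -12.38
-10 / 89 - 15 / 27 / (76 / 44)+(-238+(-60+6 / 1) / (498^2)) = -49996646263 / 209687382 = -238.43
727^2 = 528529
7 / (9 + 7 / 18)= 126 / 169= 0.75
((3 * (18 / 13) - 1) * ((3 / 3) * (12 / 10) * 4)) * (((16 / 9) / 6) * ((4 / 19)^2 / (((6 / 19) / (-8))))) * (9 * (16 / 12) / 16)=-3.78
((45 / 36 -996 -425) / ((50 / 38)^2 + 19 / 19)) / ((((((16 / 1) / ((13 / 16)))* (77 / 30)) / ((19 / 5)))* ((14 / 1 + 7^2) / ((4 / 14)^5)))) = -168793131 / 142914358048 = -0.00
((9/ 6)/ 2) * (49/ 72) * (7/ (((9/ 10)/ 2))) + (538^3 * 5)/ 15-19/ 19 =11211904283/ 216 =51906964.27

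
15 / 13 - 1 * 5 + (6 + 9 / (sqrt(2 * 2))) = 173 / 26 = 6.65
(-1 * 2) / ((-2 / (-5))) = -5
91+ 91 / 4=455 / 4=113.75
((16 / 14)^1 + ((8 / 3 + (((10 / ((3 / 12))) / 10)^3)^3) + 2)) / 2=131074.90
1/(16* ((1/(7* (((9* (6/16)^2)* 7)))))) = 3969/1024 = 3.88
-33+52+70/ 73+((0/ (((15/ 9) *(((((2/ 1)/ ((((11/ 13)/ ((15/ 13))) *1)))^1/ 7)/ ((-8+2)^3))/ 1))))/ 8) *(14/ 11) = 1457/ 73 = 19.96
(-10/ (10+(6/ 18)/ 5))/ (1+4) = -30/ 151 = -0.20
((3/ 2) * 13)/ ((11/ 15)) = 585/ 22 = 26.59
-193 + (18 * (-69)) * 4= -5161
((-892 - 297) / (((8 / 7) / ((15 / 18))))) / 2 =-41615 / 96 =-433.49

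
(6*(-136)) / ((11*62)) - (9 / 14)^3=-1368141 / 935704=-1.46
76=76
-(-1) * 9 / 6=3 / 2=1.50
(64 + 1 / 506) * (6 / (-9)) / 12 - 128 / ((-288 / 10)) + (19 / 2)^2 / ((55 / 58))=4374641 / 45540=96.06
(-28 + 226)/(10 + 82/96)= 9504/521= 18.24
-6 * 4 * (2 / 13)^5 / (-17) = 0.00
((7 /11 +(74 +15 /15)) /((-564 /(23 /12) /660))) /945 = -4784 /26649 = -0.18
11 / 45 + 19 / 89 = 1834 / 4005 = 0.46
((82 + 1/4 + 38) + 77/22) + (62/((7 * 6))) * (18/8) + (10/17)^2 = 515531/4046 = 127.42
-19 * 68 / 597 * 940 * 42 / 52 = -4250680 / 2587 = -1643.09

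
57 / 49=1.16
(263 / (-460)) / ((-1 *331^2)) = 263 / 50398060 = 0.00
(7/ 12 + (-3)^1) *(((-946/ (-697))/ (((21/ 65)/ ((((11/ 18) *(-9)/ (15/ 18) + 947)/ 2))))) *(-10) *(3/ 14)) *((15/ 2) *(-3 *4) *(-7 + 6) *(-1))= -31442450325/ 34153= -920635.09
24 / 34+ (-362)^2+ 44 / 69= 153716188 / 1173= 131045.34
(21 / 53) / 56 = 3 / 424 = 0.01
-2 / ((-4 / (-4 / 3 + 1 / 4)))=-13 / 24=-0.54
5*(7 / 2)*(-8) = -140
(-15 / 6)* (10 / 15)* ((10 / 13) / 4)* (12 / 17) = -50 / 221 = -0.23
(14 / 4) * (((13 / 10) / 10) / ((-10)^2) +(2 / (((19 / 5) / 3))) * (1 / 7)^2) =312103 / 2660000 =0.12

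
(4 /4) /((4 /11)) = 11 /4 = 2.75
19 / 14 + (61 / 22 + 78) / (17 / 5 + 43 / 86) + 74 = 576985 / 6006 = 96.07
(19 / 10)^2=361 / 100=3.61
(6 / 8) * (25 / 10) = 15 / 8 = 1.88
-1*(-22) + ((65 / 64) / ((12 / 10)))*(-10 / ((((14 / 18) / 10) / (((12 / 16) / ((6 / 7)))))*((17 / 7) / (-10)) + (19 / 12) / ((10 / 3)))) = 152363 / 45704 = 3.33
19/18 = 1.06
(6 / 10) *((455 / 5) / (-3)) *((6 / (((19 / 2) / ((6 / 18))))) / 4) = -0.96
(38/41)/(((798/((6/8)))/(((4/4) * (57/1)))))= 57/1148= 0.05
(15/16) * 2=15/8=1.88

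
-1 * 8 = -8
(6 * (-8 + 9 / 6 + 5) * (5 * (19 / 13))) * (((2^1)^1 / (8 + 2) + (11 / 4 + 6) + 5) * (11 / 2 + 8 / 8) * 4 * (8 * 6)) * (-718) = 822121488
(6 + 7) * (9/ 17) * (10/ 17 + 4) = 9126/ 289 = 31.58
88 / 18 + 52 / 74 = 1862 / 333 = 5.59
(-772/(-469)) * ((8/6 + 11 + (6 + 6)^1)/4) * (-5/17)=-70445/23919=-2.95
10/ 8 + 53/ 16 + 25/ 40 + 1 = 99/ 16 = 6.19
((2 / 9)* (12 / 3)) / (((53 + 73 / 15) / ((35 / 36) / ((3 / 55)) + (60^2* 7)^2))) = 48988801375 / 5022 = 9754838.98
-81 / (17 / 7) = -567 / 17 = -33.35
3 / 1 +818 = 821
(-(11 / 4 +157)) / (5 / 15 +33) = -1917 / 400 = -4.79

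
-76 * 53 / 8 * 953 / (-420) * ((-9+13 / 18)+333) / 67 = 160265057 / 28944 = 5537.07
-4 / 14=-2 / 7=-0.29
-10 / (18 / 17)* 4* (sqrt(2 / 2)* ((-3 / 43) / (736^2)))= 85 / 17469696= 0.00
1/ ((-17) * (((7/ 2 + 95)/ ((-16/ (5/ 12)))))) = 0.02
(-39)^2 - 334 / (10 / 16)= 986.60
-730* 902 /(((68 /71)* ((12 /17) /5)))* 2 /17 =-58438325 /102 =-572924.75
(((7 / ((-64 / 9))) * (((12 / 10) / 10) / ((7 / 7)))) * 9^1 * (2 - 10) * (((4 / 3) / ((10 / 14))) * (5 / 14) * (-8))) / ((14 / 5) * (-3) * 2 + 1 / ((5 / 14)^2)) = 81 / 16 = 5.06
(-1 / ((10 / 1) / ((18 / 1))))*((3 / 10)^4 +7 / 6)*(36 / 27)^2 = -35243 / 9375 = -3.76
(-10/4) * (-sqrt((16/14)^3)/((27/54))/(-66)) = -40 * sqrt(14)/1617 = -0.09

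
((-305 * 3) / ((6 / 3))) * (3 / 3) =-915 / 2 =-457.50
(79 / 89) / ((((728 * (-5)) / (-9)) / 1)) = 711 / 323960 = 0.00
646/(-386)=-323/193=-1.67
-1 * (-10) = 10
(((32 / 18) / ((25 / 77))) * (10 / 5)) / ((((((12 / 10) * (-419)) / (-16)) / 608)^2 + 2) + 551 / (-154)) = -4488679129088 / 645669160443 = -6.95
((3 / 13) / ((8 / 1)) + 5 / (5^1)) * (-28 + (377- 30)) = 34133 / 104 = 328.20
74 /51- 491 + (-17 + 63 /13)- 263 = -506998 /663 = -764.70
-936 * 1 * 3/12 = -234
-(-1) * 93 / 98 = 93 / 98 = 0.95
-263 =-263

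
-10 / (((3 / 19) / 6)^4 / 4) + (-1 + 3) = -83405438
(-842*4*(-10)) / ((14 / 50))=842000 / 7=120285.71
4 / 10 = 2 / 5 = 0.40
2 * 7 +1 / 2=29 / 2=14.50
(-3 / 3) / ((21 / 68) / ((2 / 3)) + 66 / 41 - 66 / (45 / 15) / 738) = -50184 / 102535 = -0.49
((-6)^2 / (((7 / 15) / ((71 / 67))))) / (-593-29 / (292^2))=-3269021760 / 23713381489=-0.14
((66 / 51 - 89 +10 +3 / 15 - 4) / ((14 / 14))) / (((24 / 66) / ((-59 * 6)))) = 79345.98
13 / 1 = 13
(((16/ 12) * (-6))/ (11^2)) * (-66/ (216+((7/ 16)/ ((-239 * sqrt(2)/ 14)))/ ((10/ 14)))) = 157395840 * sqrt(2)/ 93809314341061+1895137689600/ 93809314341061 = 0.02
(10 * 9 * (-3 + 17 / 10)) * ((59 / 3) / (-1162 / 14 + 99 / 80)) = 184080 / 6541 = 28.14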